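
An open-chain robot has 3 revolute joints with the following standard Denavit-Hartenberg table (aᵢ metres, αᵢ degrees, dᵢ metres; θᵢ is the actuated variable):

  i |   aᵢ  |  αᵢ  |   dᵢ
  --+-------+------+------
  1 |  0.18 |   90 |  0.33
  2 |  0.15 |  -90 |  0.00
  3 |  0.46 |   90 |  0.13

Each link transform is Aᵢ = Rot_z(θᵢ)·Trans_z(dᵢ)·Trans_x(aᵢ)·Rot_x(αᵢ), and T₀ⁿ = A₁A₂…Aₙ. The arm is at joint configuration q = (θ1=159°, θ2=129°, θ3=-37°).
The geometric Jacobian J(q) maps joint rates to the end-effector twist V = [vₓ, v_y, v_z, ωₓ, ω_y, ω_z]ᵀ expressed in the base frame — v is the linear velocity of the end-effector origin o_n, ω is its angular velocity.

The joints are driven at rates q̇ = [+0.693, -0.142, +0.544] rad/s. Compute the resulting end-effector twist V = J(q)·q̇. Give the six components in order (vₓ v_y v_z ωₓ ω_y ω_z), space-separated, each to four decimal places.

o_n = [0.3295, 0.1701, 0.6503]
J₁: ẑ×o_n = [-0.1701, 0.3295, 0.0000], ω = ẑ
J2: z=[0.3584, 0.9336, 0.0000] o=[-0.1680, 0.0645, 0.3300] → [0.2990, -0.1148, -0.4266, 0.3584, 0.9336, 0.0000]
J3: z=[0.7255, -0.2785, -0.6293] o=[-0.0799, 0.0307, 0.4466] → [0.0310, -0.4054, 0.2151, 0.7255, -0.2785, -0.6293]
V = J·q̇ = [-0.1435, 0.0241, 0.1776, 0.3438, -0.2841, 0.3506]

-0.1435 0.0241 0.1776 0.3438 -0.2841 0.3506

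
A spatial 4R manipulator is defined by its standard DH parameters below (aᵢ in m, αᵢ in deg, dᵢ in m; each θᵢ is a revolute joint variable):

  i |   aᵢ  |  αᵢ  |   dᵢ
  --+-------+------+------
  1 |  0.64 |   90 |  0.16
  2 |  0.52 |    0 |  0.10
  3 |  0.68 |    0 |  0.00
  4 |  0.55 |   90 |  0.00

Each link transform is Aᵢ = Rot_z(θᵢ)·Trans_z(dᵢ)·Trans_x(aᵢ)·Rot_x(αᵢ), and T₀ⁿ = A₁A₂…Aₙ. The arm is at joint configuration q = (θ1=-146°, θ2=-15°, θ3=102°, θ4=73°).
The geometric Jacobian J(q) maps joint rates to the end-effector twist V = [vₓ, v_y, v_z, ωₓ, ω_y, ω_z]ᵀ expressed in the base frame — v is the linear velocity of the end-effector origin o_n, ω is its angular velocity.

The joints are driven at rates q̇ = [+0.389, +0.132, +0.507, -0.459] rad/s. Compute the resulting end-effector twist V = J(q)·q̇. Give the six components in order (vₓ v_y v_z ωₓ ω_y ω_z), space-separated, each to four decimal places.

o_n = [-0.6039, -0.2867, 0.8926]
J₁: ẑ×o_n = [0.2867, -0.6039, 0.0000], ω = ẑ
J2: z=[-0.5592, 0.8290, 0.0000] o=[-0.5306, -0.3579, 0.1600] → [0.6073, 0.4097, 0.0210, -0.5592, 0.8290, 0.0000]
J3: z=[-0.5592, 0.8290, 0.0000] o=[-1.0029, -0.5559, 0.0254] → [0.7189, 0.4849, -0.4812, -0.5592, 0.8290, 0.0000]
J4: z=[-0.5592, 0.8290, 0.0000] o=[-1.0324, -0.5758, 0.7045] → [0.1560, 0.1052, -0.5168, -0.5592, 0.8290, 0.0000]
V = J·q̇ = [0.4846, 0.0167, -0.0040, -0.1007, 0.1492, 0.3890]

0.4846 0.0167 -0.0040 -0.1007 0.1492 0.3890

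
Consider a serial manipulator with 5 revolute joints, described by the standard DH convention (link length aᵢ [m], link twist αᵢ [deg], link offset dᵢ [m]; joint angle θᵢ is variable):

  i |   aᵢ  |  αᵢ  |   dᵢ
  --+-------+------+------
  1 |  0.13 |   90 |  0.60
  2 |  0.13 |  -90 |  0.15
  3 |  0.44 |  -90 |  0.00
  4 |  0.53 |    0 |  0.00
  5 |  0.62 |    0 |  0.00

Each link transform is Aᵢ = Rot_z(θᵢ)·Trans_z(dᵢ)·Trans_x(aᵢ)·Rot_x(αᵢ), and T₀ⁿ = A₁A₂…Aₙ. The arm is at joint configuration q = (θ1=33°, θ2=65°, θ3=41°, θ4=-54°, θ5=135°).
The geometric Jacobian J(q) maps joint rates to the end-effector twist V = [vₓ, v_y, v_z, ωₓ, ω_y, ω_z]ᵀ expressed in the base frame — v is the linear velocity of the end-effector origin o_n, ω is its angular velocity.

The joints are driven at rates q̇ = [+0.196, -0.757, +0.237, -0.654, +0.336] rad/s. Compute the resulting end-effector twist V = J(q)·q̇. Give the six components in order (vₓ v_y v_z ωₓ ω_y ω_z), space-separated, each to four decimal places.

o_n = [0.3001, 0.6798, 1.2206]
J₁: ẑ×o_n = [-0.6798, 0.3001, 0.0000], ω = ẑ
J2: z=[0.5446, -0.8387, 0.0000] o=[0.1090, 0.0708, 0.6000] → [-0.5205, -0.3380, 0.4920, 0.5446, -0.8387, 0.0000]
J3: z=[-0.7601, -0.4936, 0.4226] o=[0.2368, -0.0251, 0.7178] → [-0.5461, 0.4089, -0.5045, -0.7601, -0.4936, 0.4226]
J4: z=[-0.6436, 0.4819, -0.5946] o=[0.1973, 0.2935, 1.0188] → [0.3270, 0.0687, -0.2982, -0.6436, 0.4819, -0.5946]
J5: z=[-0.6436, 0.4819, -0.5946] o=[-0.1566, 0.3073, 1.4131] → [0.1287, -0.3954, -0.4598, -0.6436, 0.4819, -0.5946]
V = J·q̇ = [-0.0393, 0.2338, -0.4515, -0.3878, 0.3646, 0.4852]

-0.0393 0.2338 -0.4515 -0.3878 0.3646 0.4852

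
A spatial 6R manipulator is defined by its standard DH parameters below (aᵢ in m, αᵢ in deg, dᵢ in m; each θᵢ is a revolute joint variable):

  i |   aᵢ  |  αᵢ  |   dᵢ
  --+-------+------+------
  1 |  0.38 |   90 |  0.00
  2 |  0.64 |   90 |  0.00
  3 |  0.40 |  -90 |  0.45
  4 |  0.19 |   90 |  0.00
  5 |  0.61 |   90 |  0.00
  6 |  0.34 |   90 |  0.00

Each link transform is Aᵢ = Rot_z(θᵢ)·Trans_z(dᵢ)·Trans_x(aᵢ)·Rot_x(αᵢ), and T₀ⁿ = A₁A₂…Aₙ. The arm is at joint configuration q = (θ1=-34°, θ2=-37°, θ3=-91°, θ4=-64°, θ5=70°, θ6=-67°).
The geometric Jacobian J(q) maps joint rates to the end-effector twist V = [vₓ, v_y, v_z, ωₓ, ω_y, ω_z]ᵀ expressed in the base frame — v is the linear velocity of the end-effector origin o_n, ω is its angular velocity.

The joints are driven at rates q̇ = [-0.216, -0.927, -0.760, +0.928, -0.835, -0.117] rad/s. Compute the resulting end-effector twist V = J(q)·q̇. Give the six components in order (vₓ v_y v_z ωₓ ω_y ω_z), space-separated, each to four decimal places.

o_n = [1.3321, 0.1726, -1.3646]
J₁: ẑ×o_n = [-0.1726, 1.3321, 0.0000], ω = ẑ
J2: z=[-0.5592, -0.8290, 0.0000] o=[0.3150, -0.2125, 0.0000] → [1.1313, -0.7631, 0.6279, -0.5592, -0.8290, 0.0000]
J3: z=[-0.4989, 0.3365, -0.7986] o=[0.7388, -0.4983, -0.3852] → [0.2062, -0.9625, -0.5344, -0.4989, 0.3365, -0.7986]
J4: z=[0.6718, -0.4321, -0.6017] o=[0.7333, -0.0122, -0.7403] → [0.3809, 0.0590, 0.3829, 0.6718, -0.4321, -0.6017]
J5: z=[-0.7109, -0.6045, -0.3595] o=[0.6937, 0.1150, -0.8759] → [0.3161, -0.5769, 0.3450, -0.7109, -0.6045, -0.3595]
J6: z=[-0.4256, 0.7767, -0.4644] o=[1.0353, 0.0069, -1.3696] → [0.0808, -0.1357, -0.3011, -0.4256, 0.7767, -0.4644]
V = J·q̇ = [-1.0881, 1.7035, -0.0734, 2.1643, 0.5257, 0.1871]

-1.0881 1.7035 -0.0734 2.1643 0.5257 0.1871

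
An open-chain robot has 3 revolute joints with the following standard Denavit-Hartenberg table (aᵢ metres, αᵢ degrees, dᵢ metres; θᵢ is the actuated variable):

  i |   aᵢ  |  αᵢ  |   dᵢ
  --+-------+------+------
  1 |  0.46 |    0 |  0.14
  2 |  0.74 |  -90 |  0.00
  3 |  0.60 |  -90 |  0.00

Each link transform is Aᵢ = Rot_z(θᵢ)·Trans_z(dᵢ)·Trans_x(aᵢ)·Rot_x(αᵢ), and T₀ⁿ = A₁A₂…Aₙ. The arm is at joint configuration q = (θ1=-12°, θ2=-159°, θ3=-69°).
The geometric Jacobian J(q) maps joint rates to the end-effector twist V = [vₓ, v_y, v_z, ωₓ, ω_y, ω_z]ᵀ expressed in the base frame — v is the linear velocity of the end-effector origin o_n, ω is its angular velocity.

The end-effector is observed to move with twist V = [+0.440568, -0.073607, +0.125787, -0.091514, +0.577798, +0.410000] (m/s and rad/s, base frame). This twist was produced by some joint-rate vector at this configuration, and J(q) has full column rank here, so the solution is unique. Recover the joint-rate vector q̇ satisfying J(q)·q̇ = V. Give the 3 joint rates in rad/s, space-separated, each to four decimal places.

o_n = [-0.4933, -0.2450, 0.7001]
J₁: ẑ×o_n = [0.2450, -0.4933, 0.0000], ω = ẑ
J2: z=[0.0000, 0.0000, 1.0000] o=[0.4499, -0.0956, 0.1400] → [0.1494, -0.9433, 0.0000, 0.0000, 0.0000, 1.0000]
J3: z=[0.1564, -0.9877, 0.0000] o=[-0.2809, -0.2114, 0.1400] → [-0.5533, -0.0876, -0.2150, 0.1564, -0.9877, 0.0000]
q̇ = J⁺·V = [0.5820, -0.1720, -0.5850]

0.5820 -0.1720 -0.5850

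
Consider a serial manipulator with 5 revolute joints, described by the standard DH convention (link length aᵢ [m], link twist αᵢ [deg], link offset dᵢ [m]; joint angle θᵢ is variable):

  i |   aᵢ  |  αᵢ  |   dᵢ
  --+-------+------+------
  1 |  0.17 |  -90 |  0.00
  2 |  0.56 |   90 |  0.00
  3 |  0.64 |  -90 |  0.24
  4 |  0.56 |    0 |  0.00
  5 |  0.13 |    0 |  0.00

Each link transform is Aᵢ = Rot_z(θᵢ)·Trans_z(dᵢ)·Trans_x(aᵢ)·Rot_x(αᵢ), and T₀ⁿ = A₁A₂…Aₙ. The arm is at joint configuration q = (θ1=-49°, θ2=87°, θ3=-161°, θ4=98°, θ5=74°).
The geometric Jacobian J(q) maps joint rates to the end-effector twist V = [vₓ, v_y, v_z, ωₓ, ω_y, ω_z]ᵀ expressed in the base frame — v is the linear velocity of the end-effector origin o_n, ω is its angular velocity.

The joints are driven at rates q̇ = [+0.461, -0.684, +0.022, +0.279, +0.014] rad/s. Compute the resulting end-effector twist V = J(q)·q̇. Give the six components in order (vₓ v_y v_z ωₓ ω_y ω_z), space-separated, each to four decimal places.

0.1409 -0.2049 -0.3729 -0.7076 -0.6508 0.3669

o_n = [-0.2077, 0.0239, -0.1675]
J₁: ẑ×o_n = [-0.0239, -0.2077, 0.0000], ω = ẑ
J2: z=[0.7547, 0.6561, 0.0000] o=[0.1115, -0.1283, 0.0000] → [-0.1099, 0.1264, 0.3243, 0.7547, 0.6561, 0.0000]
J3: z=[0.6552, -0.7537, 0.0523] o=[0.1308, -0.1504, -0.5592] → [-0.3044, -0.2744, -0.1409, 0.6552, -0.7537, 0.0523]
J4: z=[-0.7024, -0.6332, -0.3251] o=[0.1100, -0.4441, 0.0576] → [0.2947, -0.0548, -0.5299, -0.7024, -0.6332, -0.3251]
J5: z=[-0.7024, -0.6332, -0.3251] o=[-0.2317, -0.0124, -0.0450] → [0.0894, -0.0938, -0.0103, -0.7024, -0.6332, -0.3251]
V = J·q̇ = [0.1409, -0.2049, -0.3729, -0.7076, -0.6508, 0.3669]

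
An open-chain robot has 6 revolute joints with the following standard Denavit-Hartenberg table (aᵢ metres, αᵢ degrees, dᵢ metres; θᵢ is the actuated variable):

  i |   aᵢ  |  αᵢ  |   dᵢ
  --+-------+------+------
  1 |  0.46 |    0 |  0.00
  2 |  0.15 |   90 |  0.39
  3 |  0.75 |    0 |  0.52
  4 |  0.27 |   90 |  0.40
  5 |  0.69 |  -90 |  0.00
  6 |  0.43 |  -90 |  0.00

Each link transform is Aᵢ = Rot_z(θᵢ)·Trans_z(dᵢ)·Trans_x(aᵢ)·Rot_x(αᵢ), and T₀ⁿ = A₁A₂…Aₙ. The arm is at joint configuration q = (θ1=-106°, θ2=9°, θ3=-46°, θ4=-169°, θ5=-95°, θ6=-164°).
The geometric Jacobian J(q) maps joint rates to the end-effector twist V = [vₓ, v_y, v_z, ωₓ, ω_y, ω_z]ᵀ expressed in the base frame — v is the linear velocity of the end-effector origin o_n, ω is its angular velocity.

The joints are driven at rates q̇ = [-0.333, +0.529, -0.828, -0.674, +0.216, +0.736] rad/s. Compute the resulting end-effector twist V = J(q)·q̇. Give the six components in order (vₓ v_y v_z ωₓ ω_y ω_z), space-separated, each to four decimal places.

o_n = [-0.8319, -0.8972, 0.0886]
J₁: ẑ×o_n = [0.8972, -0.8319, 0.0000], ω = ẑ
J2: z=[0.0000, 0.0000, 1.0000] o=[-0.1268, -0.4422, 0.0000] → [0.4550, -0.7051, 0.0000, 0.0000, 0.0000, 1.0000]
J3: z=[-0.9925, 0.1219, 0.0000] o=[-0.1451, -0.5911, 0.3900] → [-0.0367, -0.2991, 0.3876, -0.9925, 0.1219, 0.0000]
J4: z=[-0.9925, 0.1219, 0.0000] o=[-0.7247, -1.0448, -0.1495] → [0.0290, 0.2363, -0.1334, -0.9925, 0.1219, 0.0000]
J5: z=[-0.0699, -0.5693, 0.8192] o=[-1.0948, -0.7765, 0.0054] → [0.0514, 0.2211, 0.1581, -0.0699, -0.5693, 0.8192]
J6: z=[0.1860, 0.7993, 0.5714] o=[-0.4185, -0.9092, -0.0291] → [0.0873, -0.2581, 0.3327, 0.1860, 0.7993, 0.5714]
V = J·q̇ = [0.0281, -0.1498, 0.0480, 1.6126, 0.2823, 0.7935]

0.0281 -0.1498 0.0480 1.6126 0.2823 0.7935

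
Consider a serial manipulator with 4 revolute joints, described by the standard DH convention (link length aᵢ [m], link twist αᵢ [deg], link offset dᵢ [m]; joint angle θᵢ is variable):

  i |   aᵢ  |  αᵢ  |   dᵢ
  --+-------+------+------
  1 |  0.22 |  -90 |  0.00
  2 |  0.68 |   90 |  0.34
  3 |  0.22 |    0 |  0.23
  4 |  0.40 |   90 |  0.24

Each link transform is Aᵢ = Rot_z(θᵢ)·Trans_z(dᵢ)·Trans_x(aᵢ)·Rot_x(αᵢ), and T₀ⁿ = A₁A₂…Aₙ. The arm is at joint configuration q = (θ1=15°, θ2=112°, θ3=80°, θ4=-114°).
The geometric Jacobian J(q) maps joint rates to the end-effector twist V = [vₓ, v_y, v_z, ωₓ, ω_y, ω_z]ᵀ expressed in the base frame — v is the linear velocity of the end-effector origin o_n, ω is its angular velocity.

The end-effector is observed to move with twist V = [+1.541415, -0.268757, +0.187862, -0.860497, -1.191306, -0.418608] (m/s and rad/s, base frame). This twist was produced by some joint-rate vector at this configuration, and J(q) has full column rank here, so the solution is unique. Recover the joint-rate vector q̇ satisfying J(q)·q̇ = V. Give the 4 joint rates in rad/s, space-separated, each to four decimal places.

o_n = [0.1674, 0.3896, -1.1494]
J₁: ẑ×o_n = [-0.3896, 0.1674, 0.0000], ω = ẑ
J2: z=[-0.2588, 0.9659, 0.0000] o=[0.2125, 0.0569, 0.0000] → [-1.1103, -0.2975, -0.0425, -0.2588, 0.9659, 0.0000]
J3: z=[0.8956, 0.2400, -0.3746] o=[-0.1215, 0.3194, -0.6305] → [-0.0983, 0.3565, -0.0065, 0.8956, 0.2400, -0.3746]
J4: z=[0.8956, 0.2400, -0.3746] o=[0.0145, 0.5802, -0.7521] → [-0.1668, 0.2986, -0.2074, 0.8956, 0.2400, -0.3746]
q̇ = J⁺·V = [-0.8790, -0.9280, -0.5300, -0.6990]

-0.8790 -0.9280 -0.5300 -0.6990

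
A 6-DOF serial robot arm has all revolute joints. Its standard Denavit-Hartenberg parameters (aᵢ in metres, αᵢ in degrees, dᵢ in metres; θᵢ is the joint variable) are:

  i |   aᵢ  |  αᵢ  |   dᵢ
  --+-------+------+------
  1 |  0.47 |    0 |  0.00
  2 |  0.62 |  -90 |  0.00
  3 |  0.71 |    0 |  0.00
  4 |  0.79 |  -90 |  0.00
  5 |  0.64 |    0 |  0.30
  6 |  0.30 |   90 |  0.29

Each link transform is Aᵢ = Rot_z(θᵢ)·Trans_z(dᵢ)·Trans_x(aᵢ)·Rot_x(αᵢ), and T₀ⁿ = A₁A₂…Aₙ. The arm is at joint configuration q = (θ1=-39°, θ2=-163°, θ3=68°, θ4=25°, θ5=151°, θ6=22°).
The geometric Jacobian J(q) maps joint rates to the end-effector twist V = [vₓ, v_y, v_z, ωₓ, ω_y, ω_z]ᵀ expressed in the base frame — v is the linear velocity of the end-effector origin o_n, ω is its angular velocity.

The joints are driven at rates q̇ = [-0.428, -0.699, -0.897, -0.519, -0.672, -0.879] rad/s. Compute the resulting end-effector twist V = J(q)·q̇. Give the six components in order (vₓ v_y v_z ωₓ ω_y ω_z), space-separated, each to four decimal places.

o_n = [0.2167, 0.1383, -0.5600]
J₁: ẑ×o_n = [-0.1383, 0.2167, 0.0000], ω = ẑ
J2: z=[0.0000, 0.0000, 1.0000] o=[0.3653, -0.2958, 0.0000] → [-0.4341, -0.1485, 0.0000, 0.0000, 0.0000, 1.0000]
J3: z=[-0.3746, -0.9272, 0.0000] o=[-0.2096, -0.0635, 0.0000] → [0.5192, -0.2098, 0.3197, -0.3746, -0.9272, 0.0000]
J4: z=[-0.3746, -0.9272, 0.0000] o=[-0.4562, 0.0361, -0.6583] → [-0.0911, 0.0368, 0.5857, -0.3746, -0.9272, 0.0000]
J5: z=[0.9259, -0.3741, 0.0523] o=[-0.4179, 0.0206, -1.4472] → [-0.3381, -0.7883, 0.3464, 0.9259, -0.3741, 0.0523]
J6: z=[0.9259, -0.3741, 0.0523] o=[-0.0510, 0.2071, -0.8725] → [-0.1133, -0.2754, 0.0365, 0.9259, -0.3741, 0.0523]
V = J·q̇ = [0.2710, 0.9519, -0.8556, -0.9056, 1.8931, -1.2082]

0.2710 0.9519 -0.8556 -0.9056 1.8931 -1.2082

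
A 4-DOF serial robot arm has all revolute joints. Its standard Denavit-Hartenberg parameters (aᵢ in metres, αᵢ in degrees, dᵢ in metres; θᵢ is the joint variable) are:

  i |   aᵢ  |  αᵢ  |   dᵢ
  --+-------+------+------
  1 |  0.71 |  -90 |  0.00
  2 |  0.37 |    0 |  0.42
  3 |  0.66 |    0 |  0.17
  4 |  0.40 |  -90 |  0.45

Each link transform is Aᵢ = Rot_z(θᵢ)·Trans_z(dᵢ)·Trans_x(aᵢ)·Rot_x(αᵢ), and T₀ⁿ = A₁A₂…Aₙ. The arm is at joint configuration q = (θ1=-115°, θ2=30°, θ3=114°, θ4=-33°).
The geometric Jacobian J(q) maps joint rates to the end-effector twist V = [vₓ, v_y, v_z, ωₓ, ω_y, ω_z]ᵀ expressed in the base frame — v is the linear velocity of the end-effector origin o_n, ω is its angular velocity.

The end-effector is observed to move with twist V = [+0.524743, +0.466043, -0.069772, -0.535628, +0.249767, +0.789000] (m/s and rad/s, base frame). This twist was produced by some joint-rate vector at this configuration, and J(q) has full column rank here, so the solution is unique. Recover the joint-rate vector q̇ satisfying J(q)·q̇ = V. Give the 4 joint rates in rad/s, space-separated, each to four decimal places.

o_n = [0.7933, -0.7596, -0.9464]
J₁: ẑ×o_n = [0.7596, 0.7933, -0.0000], ω = ẑ
J2: z=[0.9063, -0.4226, 0.0000] o=[-0.3001, -0.6435, 0.0000] → [0.4000, 0.8577, 0.3569, 0.9063, -0.4226, 0.0000]
J3: z=[0.9063, -0.4226, 0.0000] o=[-0.0548, -1.1114, -0.1850] → [0.3218, 0.6900, 0.6773, 0.9063, -0.4226, 0.0000]
J4: z=[0.9063, -0.4226, 0.0000] o=[0.3249, -0.6993, -0.5729] → [0.1578, 0.3384, 0.1433, 0.9063, -0.4226, 0.0000]
q̇ = J⁺·V = [0.7890, 0.0800, -0.0040, -0.6670]

0.7890 0.0800 -0.0040 -0.6670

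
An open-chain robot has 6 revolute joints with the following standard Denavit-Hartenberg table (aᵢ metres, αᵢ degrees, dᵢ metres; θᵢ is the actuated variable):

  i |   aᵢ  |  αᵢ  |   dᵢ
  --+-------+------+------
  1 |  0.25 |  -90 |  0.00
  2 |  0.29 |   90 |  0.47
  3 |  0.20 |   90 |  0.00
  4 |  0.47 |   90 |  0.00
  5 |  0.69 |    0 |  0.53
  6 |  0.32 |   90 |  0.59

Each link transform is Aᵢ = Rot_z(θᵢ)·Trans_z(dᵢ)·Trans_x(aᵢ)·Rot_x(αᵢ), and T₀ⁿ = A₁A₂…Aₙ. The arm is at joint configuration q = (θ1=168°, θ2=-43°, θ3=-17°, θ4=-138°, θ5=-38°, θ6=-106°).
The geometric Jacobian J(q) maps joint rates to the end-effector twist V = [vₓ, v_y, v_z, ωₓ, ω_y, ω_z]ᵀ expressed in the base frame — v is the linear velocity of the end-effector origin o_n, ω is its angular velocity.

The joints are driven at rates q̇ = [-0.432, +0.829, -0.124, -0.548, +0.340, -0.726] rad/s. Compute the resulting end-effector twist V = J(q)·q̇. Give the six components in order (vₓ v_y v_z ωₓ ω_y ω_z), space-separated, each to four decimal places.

o_n = [0.1107, -1.4351, -0.1649]
J₁: ẑ×o_n = [1.4351, 0.1107, -0.0000], ω = ẑ
J2: z=[-0.2079, -0.9781, 0.0000] o=[-0.2445, 0.0520, 0.0000] → [0.1613, -0.0343, 0.6566, -0.2079, -0.9781, 0.0000]
J3: z=[0.6671, -0.1418, 0.7314] o=[-0.5497, -0.3637, 0.1978] → [0.8351, 0.7249, -0.6211, 0.6671, -0.1418, 0.7314]
J4: z=[0.4080, 0.8910, -0.1994] o=[-0.6744, -0.2774, 0.3282] → [-0.6702, 0.0446, -1.1718, 0.4080, 0.8910, -0.1994]
J5: z=[0.9128, -0.3940, 0.1071] o=[-0.6665, -0.3835, -0.1296] → [0.1265, 0.1154, -0.6538, 0.9128, -0.3940, 0.1071]
J6: z=[0.9128, -0.3940, 0.1071] o=[-0.3468, -1.0935, -0.5177] → [-0.1025, -0.2731, -0.1316, 0.9128, -0.3940, 0.1071]
V = J·q̇ = [-0.1052, 0.0470, 1.1367, -0.8310, -1.1294, -0.4548]

-0.1052 0.0470 1.1367 -0.8310 -1.1294 -0.4548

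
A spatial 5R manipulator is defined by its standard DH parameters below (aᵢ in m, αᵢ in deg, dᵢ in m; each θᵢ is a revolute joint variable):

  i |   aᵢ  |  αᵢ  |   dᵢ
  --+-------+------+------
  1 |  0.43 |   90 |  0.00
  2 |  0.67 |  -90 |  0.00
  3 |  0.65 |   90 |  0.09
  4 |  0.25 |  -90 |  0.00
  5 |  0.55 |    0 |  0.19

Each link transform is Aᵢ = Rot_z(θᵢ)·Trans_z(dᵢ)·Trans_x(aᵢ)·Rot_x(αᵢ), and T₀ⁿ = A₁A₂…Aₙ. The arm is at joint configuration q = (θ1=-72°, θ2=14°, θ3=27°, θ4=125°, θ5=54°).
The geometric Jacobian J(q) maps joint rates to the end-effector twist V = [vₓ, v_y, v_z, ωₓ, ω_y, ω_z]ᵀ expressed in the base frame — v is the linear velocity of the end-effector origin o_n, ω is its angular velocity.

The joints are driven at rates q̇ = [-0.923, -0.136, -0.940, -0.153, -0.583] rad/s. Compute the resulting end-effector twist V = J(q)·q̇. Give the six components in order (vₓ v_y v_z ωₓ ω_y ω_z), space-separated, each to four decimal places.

o_n = [0.7323, -0.7275, 0.5861]
J₁: ẑ×o_n = [0.7275, 0.7323, -0.0000], ω = ẑ
J2: z=[-0.9511, -0.3090, 0.0000] o=[0.1329, -0.4090, 0.0000] → [-0.1811, 0.5575, 0.4882, -0.9511, -0.3090, 0.0000]
J3: z=[-0.0748, 0.2301, 0.9703] o=[0.3338, -1.0272, 0.1621] → [-0.1933, 0.4184, -0.1141, -0.0748, 0.2301, 0.9703]
J4: z=[-0.7113, -0.6943, 0.1098] o=[0.7813, -1.4498, 0.3895] → [-0.2158, 0.1345, -0.5478, -0.7113, -0.6943, 0.1098]
J5: z=[-0.5296, 0.4266, -0.7331] o=[0.6658, -1.3049, 0.5573] → [0.4356, -0.0335, -0.3342, -0.5296, 0.4266, -0.7331]
V = J·q̇ = [-0.6861, -1.1460, 0.3195, 0.6172, -0.3168, -1.4245]

-0.6861 -1.1460 0.3195 0.6172 -0.3168 -1.4245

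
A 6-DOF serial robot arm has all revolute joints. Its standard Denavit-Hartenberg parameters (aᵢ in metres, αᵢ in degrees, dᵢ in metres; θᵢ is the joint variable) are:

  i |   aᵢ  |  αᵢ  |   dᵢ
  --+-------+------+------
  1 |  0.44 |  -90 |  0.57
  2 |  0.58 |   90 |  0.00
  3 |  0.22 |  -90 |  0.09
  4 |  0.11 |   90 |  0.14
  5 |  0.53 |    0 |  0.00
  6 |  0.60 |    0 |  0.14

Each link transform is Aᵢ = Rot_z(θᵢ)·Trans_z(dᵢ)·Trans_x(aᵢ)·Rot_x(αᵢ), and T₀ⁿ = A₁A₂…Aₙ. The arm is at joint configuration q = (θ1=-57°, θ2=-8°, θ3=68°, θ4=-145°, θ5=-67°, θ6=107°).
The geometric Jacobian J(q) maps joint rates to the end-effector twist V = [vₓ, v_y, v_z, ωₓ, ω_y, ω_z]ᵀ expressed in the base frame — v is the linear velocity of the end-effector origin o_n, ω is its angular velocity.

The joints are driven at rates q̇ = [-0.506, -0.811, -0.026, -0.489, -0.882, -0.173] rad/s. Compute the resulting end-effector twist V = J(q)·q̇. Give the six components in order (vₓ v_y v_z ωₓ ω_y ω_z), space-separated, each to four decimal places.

o_n = [0.0271, -0.8610, 1.0367]
J₁: ẑ×o_n = [0.8610, 0.0271, -0.0000], ω = ẑ
J2: z=[0.8387, 0.5446, 0.0000] o=[0.2396, -0.3690, 0.5700] → [0.2542, -0.3914, -0.2969, 0.8387, 0.5446, 0.0000]
J3: z=[-0.0758, 0.1167, 0.9903] o=[0.5525, -0.8507, 0.6507] → [0.0553, -0.4910, 0.0621, -0.0758, 0.1167, 0.9903]
J4: z=[-0.1859, 0.9741, -0.1290] o=[0.7612, -0.7976, 0.7513] → [0.2698, 0.1478, 0.7268, -0.1859, 0.9741, -0.1290]
J5: z=[-0.4998, -0.2068, -0.8411] o=[0.6421, -0.6713, 0.7910] → [-0.2104, 0.6400, -0.0324, -0.4998, -0.2068, -0.8411]
J6: z=[-0.4998, -0.2068, -0.8411] o=[0.5576, -1.1655, 0.9628] → [0.2408, 0.4831, -0.2619, -0.4998, -0.2068, -0.8411]
V = J·q̇ = [-0.6313, -0.4039, -0.0424, -0.0600, -0.7029, 0.4187]

-0.6313 -0.4039 -0.0424 -0.0600 -0.7029 0.4187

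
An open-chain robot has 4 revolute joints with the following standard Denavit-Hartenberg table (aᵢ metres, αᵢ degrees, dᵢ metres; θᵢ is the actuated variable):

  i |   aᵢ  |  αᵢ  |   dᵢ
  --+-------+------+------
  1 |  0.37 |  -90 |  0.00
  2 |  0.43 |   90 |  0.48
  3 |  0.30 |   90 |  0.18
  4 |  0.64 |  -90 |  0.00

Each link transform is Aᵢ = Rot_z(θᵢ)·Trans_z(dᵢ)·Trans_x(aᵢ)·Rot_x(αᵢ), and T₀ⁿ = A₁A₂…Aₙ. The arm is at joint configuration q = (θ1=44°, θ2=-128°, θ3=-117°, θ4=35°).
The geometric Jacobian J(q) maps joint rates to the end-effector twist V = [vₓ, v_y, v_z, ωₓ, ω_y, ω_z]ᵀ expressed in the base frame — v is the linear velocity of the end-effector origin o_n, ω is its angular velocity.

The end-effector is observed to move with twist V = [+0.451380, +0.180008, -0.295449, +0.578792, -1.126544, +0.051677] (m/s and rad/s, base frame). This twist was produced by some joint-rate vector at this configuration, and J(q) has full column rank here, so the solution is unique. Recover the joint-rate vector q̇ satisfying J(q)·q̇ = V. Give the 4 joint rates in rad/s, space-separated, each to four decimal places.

o_n = [0.1081, -0.2493, -0.2929]
J₁: ẑ×o_n = [0.2493, 0.1081, -0.0000], ω = ẑ
J2: z=[-0.6947, 0.7193, 0.0000] o=[0.2662, 0.2570, 0.0000] → [-0.2107, -0.2034, 0.4655, -0.6947, 0.7193, 0.0000]
J3: z=[-0.5668, -0.5474, -0.6157] o=[-0.2577, 0.4184, 0.3388] → [-0.0653, -0.5833, 0.5787, -0.5668, -0.5474, -0.6157]
J4: z=[0.0792, 0.7076, -0.7021] o=[-0.1137, 0.1858, 0.1207] → [-0.5982, -0.1230, -0.1914, 0.0792, 0.7076, -0.7021]
q̇ = J⁺·V = [-0.2660, -0.9700, 0.0930, -0.5340]

-0.2660 -0.9700 0.0930 -0.5340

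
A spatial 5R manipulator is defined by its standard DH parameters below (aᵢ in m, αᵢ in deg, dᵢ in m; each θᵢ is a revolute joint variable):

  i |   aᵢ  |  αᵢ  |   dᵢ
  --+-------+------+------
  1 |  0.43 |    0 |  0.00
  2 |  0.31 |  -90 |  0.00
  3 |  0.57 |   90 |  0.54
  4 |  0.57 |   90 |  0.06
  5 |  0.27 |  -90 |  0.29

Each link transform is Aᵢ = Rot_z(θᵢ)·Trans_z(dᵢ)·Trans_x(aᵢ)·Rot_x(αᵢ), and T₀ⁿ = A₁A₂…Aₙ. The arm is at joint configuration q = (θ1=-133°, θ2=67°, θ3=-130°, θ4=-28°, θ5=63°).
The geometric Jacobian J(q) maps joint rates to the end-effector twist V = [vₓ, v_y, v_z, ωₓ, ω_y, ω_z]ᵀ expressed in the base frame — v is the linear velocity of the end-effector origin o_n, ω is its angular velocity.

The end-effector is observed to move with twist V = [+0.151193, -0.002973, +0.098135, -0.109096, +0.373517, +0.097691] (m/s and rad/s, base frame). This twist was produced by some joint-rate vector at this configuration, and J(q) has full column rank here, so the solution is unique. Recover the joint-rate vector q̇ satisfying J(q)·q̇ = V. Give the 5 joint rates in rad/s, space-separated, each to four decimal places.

0.7870 -0.5110 -0.1570 0.4100 -0.2370

o_n = [-0.5718, 0.2098, 0.6076]
J₁: ẑ×o_n = [-0.2098, -0.5718, 0.0000], ω = ẑ
J2: z=[0.0000, 0.0000, 1.0000] o=[-0.2933, -0.3145, 0.0000] → [-0.5242, -0.2785, 0.0000, 0.0000, 0.0000, 1.0000]
J3: z=[0.9135, 0.4067, 0.0000] o=[-0.1672, -0.5977, 0.0000] → [0.2471, -0.5551, 0.9022, 0.9135, 0.4067, 0.0000]
J4: z=[-0.3116, 0.6998, -0.6428] o=[0.1771, -0.0433, 0.4366] → [0.2823, 0.5346, 0.4452, -0.3116, 0.6998, -0.6428]
J5: z=[-0.6839, -0.6348, -0.3596] o=[-0.2176, 0.1854, 0.7836] → [0.1205, 0.0070, -0.2415, -0.6839, -0.6348, -0.3596]
q̇ = J⁺·V = [0.7870, -0.5110, -0.1570, 0.4100, -0.2370]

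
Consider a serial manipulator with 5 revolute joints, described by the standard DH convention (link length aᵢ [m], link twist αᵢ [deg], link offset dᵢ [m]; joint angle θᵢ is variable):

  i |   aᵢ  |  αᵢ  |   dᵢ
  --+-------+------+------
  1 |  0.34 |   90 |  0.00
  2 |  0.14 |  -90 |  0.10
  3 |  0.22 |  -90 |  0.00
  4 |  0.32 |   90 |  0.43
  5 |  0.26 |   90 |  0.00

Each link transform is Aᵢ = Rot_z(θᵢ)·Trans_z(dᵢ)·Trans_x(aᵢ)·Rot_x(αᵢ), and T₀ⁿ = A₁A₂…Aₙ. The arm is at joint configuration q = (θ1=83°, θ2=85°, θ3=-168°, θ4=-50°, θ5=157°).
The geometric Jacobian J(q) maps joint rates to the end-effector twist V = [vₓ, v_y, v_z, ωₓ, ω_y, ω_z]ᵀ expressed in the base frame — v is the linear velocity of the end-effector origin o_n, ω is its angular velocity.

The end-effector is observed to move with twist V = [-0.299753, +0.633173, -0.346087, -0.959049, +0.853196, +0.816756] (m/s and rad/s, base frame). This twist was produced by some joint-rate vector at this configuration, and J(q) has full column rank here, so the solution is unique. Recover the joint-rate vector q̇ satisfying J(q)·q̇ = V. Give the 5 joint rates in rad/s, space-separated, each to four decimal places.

o_n = [0.7052, 0.1926, -0.0099]
J₁: ẑ×o_n = [-0.1926, 0.7052, 0.0000], ω = ẑ
J2: z=[0.9925, -0.1219, 0.0000] o=[0.0414, 0.3375, 0.0000] → [0.0012, 0.0099, -0.0629, 0.9925, -0.1219, 0.0000]
J3: z=[-0.1214, -0.9888, 0.0872] o=[0.1422, 0.3374, 0.1395] → [0.1604, 0.0309, 0.5743, -0.1214, -0.9888, 0.0872]
J4: z=[0.9731, -0.1012, 0.2071] o=[0.1853, 0.3132, -0.0749] → [0.0184, 0.0445, -0.0647, 0.9731, -0.1012, 0.2071]
J5: z=[-0.2282, -0.5513, 0.8025] o=[0.6143, 0.0047, -0.1649] → [-0.2362, 0.1084, 0.0073, -0.2282, -0.5513, 0.8025]
q̇ = J⁺·V = [0.9630, -0.7840, -0.7200, -0.2830, -0.0310]

0.9630 -0.7840 -0.7200 -0.2830 -0.0310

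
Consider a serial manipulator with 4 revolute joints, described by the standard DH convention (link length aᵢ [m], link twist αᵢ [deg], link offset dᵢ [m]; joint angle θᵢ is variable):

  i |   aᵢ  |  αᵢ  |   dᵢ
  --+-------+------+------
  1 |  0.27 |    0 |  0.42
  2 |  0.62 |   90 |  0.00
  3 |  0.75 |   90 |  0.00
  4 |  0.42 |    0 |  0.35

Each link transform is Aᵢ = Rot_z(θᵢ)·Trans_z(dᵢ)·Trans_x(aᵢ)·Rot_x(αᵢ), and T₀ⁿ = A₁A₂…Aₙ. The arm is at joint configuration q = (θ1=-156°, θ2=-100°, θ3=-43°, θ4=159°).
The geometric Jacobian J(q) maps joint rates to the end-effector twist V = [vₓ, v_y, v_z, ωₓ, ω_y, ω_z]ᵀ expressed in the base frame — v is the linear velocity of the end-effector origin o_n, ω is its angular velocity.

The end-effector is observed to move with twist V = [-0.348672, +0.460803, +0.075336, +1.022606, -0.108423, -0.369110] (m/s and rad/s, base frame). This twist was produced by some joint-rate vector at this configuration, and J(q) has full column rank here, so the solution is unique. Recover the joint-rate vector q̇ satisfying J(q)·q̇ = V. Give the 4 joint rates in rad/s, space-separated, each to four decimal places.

-0.3910 0.4000 0.9660 0.5170

o_n = [-0.2562, 0.5505, -0.0801]
J₁: ẑ×o_n = [-0.5505, -0.2562, 0.0000], ω = ẑ
J2: z=[0.0000, 0.0000, 1.0000] o=[-0.2467, -0.1098, 0.4200] → [-0.6604, -0.0095, 0.0000, 0.0000, 0.0000, 1.0000]
J3: z=[0.9703, 0.2419, 0.0000] o=[-0.3966, 0.4918, 0.4200] → [-0.1210, 0.4852, 0.0230, 0.9703, 0.2419, 0.0000]
J4: z=[0.1650, -0.6617, -0.7314] o=[-0.5293, 1.0240, -0.0915] → [-0.3538, -0.2017, 0.1027, 0.1650, -0.6617, -0.7314]
q̇ = J⁺·V = [-0.3910, 0.4000, 0.9660, 0.5170]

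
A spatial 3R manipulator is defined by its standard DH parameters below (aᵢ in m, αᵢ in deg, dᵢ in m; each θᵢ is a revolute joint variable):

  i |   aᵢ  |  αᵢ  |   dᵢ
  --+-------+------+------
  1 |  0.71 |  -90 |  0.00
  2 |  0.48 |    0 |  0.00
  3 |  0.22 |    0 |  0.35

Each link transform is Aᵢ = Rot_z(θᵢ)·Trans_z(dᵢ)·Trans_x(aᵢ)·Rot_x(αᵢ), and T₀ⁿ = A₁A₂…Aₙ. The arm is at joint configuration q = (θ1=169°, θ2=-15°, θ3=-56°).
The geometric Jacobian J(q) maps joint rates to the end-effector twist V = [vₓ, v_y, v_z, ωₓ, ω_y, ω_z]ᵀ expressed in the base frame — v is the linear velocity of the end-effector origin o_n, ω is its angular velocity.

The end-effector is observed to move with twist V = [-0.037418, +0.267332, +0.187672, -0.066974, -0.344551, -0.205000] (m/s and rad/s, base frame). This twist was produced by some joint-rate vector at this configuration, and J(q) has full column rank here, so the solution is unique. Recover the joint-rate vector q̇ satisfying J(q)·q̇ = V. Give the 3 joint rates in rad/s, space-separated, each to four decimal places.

-0.2050 -0.4590 0.8100

o_n = [-1.2892, -0.1060, 0.3322]
J₁: ẑ×o_n = [0.1060, -1.2892, 0.0000], ω = ẑ
J2: z=[-0.1908, -0.9816, 0.0000] o=[-0.6970, 0.1355, 0.0000] → [-0.3261, 0.0634, -0.5353, -0.1908, -0.9816, 0.0000]
J3: z=[-0.1908, -0.9816, 0.0000] o=[-1.1521, 0.2239, 0.1242] → [-0.2042, 0.0397, -0.0716, -0.1908, -0.9816, 0.0000]
q̇ = J⁺·V = [-0.2050, -0.4590, 0.8100]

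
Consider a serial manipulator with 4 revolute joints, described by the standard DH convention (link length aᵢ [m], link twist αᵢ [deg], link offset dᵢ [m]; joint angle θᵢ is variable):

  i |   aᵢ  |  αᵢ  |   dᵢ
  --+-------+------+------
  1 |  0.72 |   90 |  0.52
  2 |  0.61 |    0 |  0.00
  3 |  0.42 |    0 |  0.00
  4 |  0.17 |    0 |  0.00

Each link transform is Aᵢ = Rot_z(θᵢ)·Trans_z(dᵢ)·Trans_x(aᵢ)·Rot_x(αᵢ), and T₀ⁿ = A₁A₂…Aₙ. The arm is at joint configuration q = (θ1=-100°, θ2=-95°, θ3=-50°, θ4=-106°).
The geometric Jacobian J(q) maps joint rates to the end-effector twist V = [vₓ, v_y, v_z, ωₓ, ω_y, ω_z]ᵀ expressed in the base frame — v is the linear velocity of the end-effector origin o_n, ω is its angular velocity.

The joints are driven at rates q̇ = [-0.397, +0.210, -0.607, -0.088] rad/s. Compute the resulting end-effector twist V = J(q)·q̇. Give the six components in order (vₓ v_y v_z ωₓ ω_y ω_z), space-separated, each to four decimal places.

o_n = [-0.0464, -0.2634, -0.1678]
J₁: ẑ×o_n = [0.2634, -0.0464, 0.0000], ω = ẑ
J2: z=[-0.9848, 0.1736, 0.0000] o=[-0.1250, -0.7091, 0.5200] → [-0.1194, -0.6774, -0.4526, -0.9848, 0.1736, 0.0000]
J3: z=[-0.9848, 0.1736, 0.0000] o=[-0.1158, -0.6567, -0.0877] → [-0.0139, -0.0789, -0.3994, -0.9848, 0.1736, 0.0000]
J4: z=[-0.9848, 0.1736, 0.0000] o=[-0.0561, -0.3179, -0.3286] → [0.0279, 0.1583, -0.0553, -0.9848, 0.1736, 0.0000]
V = J·q̇ = [-0.1237, -0.0898, 0.1523, 0.4776, -0.0842, -0.3970]

-0.1237 -0.0898 0.1523 0.4776 -0.0842 -0.3970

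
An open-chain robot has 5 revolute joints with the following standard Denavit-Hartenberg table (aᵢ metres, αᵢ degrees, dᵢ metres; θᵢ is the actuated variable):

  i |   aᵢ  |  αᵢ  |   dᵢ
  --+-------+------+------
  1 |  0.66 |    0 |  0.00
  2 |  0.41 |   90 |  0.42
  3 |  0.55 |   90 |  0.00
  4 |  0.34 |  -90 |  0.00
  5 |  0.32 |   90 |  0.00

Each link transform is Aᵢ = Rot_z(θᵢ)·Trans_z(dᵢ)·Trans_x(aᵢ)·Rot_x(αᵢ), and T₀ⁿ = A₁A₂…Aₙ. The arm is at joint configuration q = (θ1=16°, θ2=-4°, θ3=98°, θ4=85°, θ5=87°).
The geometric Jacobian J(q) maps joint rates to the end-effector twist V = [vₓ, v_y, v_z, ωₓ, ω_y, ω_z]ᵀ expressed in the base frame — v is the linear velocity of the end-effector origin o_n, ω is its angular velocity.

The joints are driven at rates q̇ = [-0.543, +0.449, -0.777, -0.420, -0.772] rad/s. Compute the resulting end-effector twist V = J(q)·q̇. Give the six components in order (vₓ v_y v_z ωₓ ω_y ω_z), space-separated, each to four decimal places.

0.5076 -0.4967 0.4796 -0.6871 0.7171 0.6091

o_n = [0.7207, -0.1631, 0.9510]
J₁: ẑ×o_n = [0.1631, 0.7207, -0.0000], ω = ẑ
J2: z=[0.0000, 0.0000, 1.0000] o=[0.6344, 0.1819, 0.0000] → [0.3450, 0.0863, -0.0000, 0.0000, 0.0000, 1.0000]
J3: z=[0.2079, -0.9781, 0.0000] o=[1.0355, 0.2672, 0.4200] → [-0.5194, -0.1104, -0.3973, 0.2079, -0.9781, 0.0000]
J4: z=[0.9686, 0.2059, 0.1392] o=[0.9606, 0.2512, 0.9646] → [0.0548, -0.0201, -0.3519, 0.9686, 0.2059, 0.1392]
J5: z=[0.1537, -0.0564, -0.9865] o=[1.0270, -0.0809, 0.9940] → [-0.0786, 0.3087, -0.0299, 0.1537, -0.0564, -0.9865]
V = J·q̇ = [0.5076, -0.4967, 0.4796, -0.6871, 0.7171, 0.6091]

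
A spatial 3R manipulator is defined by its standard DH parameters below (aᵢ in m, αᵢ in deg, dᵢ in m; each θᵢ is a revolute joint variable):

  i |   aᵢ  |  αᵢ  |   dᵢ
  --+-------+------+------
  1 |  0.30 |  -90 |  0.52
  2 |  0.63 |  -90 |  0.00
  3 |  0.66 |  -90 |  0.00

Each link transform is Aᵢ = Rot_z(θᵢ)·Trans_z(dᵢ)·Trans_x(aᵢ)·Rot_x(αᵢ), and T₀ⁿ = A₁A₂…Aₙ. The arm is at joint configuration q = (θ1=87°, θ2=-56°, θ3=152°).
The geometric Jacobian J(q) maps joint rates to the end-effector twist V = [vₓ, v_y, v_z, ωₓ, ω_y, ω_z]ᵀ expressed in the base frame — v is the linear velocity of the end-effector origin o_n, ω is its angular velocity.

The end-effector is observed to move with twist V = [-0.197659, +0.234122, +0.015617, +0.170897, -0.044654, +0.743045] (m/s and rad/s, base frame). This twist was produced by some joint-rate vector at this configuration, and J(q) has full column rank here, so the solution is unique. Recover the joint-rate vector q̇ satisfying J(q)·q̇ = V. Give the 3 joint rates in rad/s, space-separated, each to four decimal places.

o_n = [0.3265, 0.3098, 0.5592]
J₁: ẑ×o_n = [-0.3098, 0.3265, 0.0000], ω = ẑ
J2: z=[-0.9986, 0.0523, 0.0000] o=[0.0157, 0.2996, 0.5200] → [0.0021, 0.0391, -0.0264, -0.9986, 0.0523, 0.0000]
J3: z=[0.0434, 0.8279, -0.5592] o=[0.0341, 0.6514, 1.0423] → [-0.5910, -0.1425, -0.2569, 0.0434, 0.8279, -0.5592]
q̇ = J⁺·V = [0.7190, -0.1730, -0.0430]

0.7190 -0.1730 -0.0430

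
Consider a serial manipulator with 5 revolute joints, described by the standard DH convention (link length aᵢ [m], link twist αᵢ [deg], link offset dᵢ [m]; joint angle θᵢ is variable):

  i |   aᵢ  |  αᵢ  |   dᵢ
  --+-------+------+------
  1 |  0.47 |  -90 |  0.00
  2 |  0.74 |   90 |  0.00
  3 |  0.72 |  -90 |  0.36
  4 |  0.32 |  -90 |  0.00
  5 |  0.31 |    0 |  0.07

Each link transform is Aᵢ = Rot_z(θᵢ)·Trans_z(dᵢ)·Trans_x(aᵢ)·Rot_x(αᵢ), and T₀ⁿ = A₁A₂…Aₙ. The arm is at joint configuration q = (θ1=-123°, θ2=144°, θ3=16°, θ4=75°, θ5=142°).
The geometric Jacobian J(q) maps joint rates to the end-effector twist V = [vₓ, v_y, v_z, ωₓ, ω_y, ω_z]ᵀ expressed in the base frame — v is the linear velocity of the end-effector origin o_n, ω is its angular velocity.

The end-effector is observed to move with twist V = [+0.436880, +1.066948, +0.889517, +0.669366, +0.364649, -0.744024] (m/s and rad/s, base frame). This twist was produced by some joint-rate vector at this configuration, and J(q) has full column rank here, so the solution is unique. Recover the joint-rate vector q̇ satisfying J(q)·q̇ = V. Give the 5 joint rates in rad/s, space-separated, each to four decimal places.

0.1870 0.8160 0.1120 -0.7360 -0.9550

o_n = [0.2933, 0.4484, -1.0630]
J₁: ẑ×o_n = [-0.4484, 0.2933, 0.0000], ω = ẑ
J2: z=[0.8387, -0.5446, 0.0000] o=[-0.2560, -0.3942, 0.0000] → [0.5789, 0.8915, 1.0059, 0.8387, -0.5446, 0.0000]
J3: z=[-0.3201, -0.4930, -0.8090] o=[0.0701, 0.1079, -0.4350] → [0.5851, -0.3817, 0.0010, -0.3201, -0.4930, -0.8090]
J4: z=[0.6847, -0.7106, 0.1620] o=[0.4262, 0.2920, -1.1330] → [-0.0751, -0.0695, 0.0127, 0.6847, -0.7106, 0.1620]
J5: z=[-0.5496, -0.3574, 0.7552] o=[0.5794, 0.4859, -0.9297] → [0.0759, -0.2893, -0.0817, -0.5496, -0.3574, 0.7552]
q̇ = J⁺·V = [0.1870, 0.8160, 0.1120, -0.7360, -0.9550]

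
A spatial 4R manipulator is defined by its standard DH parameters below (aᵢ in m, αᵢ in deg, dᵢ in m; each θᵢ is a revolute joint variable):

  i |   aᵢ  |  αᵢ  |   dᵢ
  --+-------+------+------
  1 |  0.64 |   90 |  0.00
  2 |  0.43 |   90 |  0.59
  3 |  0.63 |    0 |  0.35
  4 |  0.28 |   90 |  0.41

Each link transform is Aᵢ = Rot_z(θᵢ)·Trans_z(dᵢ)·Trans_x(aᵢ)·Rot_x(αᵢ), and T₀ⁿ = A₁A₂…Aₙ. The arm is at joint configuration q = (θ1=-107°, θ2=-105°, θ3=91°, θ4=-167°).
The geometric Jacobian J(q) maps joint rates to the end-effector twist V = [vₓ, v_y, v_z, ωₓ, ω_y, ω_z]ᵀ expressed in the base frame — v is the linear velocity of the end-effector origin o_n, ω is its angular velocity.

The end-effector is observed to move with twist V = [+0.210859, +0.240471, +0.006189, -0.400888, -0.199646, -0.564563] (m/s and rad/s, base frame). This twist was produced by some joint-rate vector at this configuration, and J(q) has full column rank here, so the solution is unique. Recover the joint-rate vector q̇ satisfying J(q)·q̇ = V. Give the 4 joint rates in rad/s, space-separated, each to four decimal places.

o_n = [-0.8424, 0.4877, -0.2735]
J₁: ẑ×o_n = [-0.4877, -0.8424, 0.0000], ω = ẑ
J2: z=[-0.9563, 0.2924, 0.0000] o=[-0.1871, -0.6120, 0.0000] → [-0.0800, -0.2615, -0.8601, -0.9563, 0.2924, 0.0000]
J3: z=[0.2824, 0.9237, 0.2588] o=[-0.7188, -0.3331, -0.4153] → [-0.0814, -0.0721, 0.3460, 0.2824, 0.9237, 0.2588]
J4: z=[0.2824, 0.9237, 0.2588] o=[-1.2232, 0.1716, -0.3141] → [-0.0442, 0.0870, -0.2624, 0.2824, 0.9237, 0.2588]
q̇ = J⁺·V = [-0.4820, 0.3250, 0.3320, -0.6510]

-0.4820 0.3250 0.3320 -0.6510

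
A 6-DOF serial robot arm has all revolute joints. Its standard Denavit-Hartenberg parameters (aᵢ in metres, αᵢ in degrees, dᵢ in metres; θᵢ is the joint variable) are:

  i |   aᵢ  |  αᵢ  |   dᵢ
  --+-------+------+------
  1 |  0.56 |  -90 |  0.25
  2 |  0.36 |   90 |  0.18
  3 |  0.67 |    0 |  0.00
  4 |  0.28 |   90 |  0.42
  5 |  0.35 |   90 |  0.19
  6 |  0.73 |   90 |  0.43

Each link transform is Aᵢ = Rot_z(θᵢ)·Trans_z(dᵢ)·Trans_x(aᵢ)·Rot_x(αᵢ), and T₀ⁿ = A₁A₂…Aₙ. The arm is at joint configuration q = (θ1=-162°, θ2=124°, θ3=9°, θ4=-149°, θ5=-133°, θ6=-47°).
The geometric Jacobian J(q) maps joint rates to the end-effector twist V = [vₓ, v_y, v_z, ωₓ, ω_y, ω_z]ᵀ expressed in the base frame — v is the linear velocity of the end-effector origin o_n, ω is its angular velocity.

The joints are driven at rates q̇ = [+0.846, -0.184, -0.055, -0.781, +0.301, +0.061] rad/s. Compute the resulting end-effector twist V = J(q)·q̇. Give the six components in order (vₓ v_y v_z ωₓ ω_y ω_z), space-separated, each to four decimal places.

o_n = [0.4328, -0.2960, -1.2216]
J₁: ẑ×o_n = [0.2960, 0.4328, -0.0000], ω = ẑ
J2: z=[0.3090, -0.9511, 0.0000] o=[-0.5326, -0.1730, 0.2500] → [1.3995, 0.4547, 0.8802, 0.3090, -0.9511, 0.0000]
J3: z=[-0.7885, -0.2562, -0.5592] o=[-0.2855, -0.2820, -0.0485] → [0.2927, -1.3266, 0.1950, -0.7885, -0.2562, -0.5592]
J4: z=[-0.7885, -0.2562, -0.5592] o=[0.0988, -0.2674, -0.5971] → [0.1440, -0.6792, 0.1081, -0.7885, -0.2562, -0.5592]
J5: z=[-0.1051, -0.8396, 0.5329] o=[-0.4020, -0.2409, -0.6541] → [0.5058, 0.3852, 0.7068, -0.1051, -0.8396, 0.5329]
J6: z=[-0.0945, -0.5250, -0.8458] o=[-0.0755, -0.4491, -0.5613] → [0.4762, -0.4924, 0.2524, -0.0945, -0.5250, -0.8458]
V = J·q̇ = [0.0456, 0.9718, -0.0290, 0.5649, 0.1044, 1.4223]

0.0456 0.9718 -0.0290 0.5649 0.1044 1.4223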